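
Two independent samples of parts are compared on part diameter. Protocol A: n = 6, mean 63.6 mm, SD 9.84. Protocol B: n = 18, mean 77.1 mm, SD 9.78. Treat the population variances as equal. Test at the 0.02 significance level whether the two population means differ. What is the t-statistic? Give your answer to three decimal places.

-2.924

Let group 1 = protocol A, group 2 = protocol B. H0: μ_1 = μ_2; H1: μ_1 ≠ μ_2 (two-sample pooled-variance t-test, two-sided).
s_p² = [(6−1)·9.84² + (18−1)·9.78²]/(6+18−2) = 95.9159
t = (63.6 − 77.1)/√[95.9159·(1/6 + 1/18)] = -2.924
df = n₁ + n₂ − 2 = 22
Two-sided p-value ≈ 0.0079
Since p ≈ 0.0079 < α = 0.02, reject H0; the data support H1.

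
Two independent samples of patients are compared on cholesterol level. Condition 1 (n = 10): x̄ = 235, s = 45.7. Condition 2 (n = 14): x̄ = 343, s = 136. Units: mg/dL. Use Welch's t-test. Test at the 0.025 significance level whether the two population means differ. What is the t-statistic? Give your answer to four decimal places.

Let group 1 = condition 1, group 2 = condition 2. H0: μ_1 = μ_2; H1: μ_1 ≠ μ_2 (Welch's two-sample t-test, two-sided).
t = (x̄_1 − x̄_2)/√(s_1²/n_1 + s_2²/n_2) = (235 − 343)/√(45.7²/10 + 136²/14) = -2.7611
Welch–Satterthwaite df ≈ 16.83
Two-sided p-value ≈ 0.013
Since p ≈ 0.013 < α = 0.025, reject H0; the evidence is statistically significant.

-2.7611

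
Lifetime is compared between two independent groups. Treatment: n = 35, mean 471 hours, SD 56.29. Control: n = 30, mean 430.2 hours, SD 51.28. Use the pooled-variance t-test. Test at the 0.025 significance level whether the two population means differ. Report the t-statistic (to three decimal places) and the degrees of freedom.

t = 3.034, df = 63

Let group 1 = treatment, group 2 = control. H0: μ_1 = μ_2; H1: μ_1 ≠ μ_2 (two-sample pooled-variance t-test, two-sided).
s_p² = [(35−1)·56.29² + (30−1)·51.28²]/(35+30−2) = 2920.49
t = (471 − 430.2)/√[2920.49·(1/35 + 1/30)] = 3.034
df = n₁ + n₂ − 2 = 63
Two-sided p-value ≈ 0.003
Since p ≈ 0.003 < α = 0.025, reject H0; the data support H1.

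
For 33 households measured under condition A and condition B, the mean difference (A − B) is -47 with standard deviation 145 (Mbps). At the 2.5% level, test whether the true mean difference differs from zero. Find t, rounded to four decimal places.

H0: μ_d = 0; H1: μ_d ≠ 0 (paired t-test on the differences, two-sided).
t = d̄/(s_d/√n) = -47/(145/√33) = -1.8620
df = n − 1 = 32
Two-sided p-value ≈ 0.072
Since p ≈ 0.072 > α = 0.025, fail to reject H0; the evidence is not statistically significant.

-1.8620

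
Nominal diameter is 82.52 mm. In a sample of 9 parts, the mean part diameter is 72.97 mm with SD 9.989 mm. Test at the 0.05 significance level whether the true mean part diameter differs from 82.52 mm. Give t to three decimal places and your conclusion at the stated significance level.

H0: μ = 82.52; H1: μ ≠ 82.52 (one-sample t-test, two-sided).
t = (x̄ − μ₀)/(s/√n) = (72.97 − 82.52)/(9.989/√9) = -2.868
df = n − 1 = 8
Two-sided p-value ≈ 0.0209
Since p ≈ 0.0209 < α = 0.05, reject H0; the data support H1.

t = -2.868; reject H0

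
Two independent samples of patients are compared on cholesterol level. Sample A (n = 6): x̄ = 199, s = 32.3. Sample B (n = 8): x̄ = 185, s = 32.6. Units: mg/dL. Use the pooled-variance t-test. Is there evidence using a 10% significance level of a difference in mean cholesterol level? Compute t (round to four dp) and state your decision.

Let group 1 = sample A, group 2 = sample B. H0: μ_1 = μ_2; H1: μ_1 ≠ μ_2 (two-sample pooled-variance t-test, two-sided).
s_p² = [(6−1)·32.3² + (8−1)·32.6²]/(6+8−2) = 1054.65
t = (199 − 185)/√[1054.65·(1/6 + 1/8)] = 0.7982
df = n₁ + n₂ − 2 = 12
Two-sided p-value ≈ 0.4402
Since p ≈ 0.4402 > α = 0.1, fail to reject H0; the evidence is not statistically significant.

t = 0.7982; fail to reject H0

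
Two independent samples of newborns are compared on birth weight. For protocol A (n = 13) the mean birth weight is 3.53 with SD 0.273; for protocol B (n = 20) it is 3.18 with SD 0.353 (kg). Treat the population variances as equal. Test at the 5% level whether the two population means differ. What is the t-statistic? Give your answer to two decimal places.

3.03

Let group 1 = protocol A, group 2 = protocol B. H0: μ_1 = μ_2; H1: μ_1 ≠ μ_2 (two-sample pooled-variance t-test, two-sided).
s_p² = [(13−1)·0.273² + (20−1)·0.353²]/(13+20−2) = 0.105223
t = (3.53 − 3.18)/√[0.105223·(1/13 + 1/20)] = 3.03
df = n₁ + n₂ − 2 = 31
Two-sided p-value ≈ 0.005
Since p ≈ 0.005 < α = 0.05, reject H0; the data support H1.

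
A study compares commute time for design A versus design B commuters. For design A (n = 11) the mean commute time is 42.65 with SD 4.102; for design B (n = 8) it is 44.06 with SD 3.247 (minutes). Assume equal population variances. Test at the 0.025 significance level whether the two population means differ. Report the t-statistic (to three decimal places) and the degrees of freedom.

Let group 1 = design A, group 2 = design B. H0: μ_1 = μ_2; H1: μ_1 ≠ μ_2 (two-sample pooled-variance t-test, two-sided).
s_p² = [(11−1)·4.102² + (8−1)·3.247²]/(11+8−2) = 14.2391
t = (42.65 − 44.06)/√[14.2391·(1/11 + 1/8)] = -0.804
df = n₁ + n₂ − 2 = 17
Two-sided p-value ≈ 0.4324
Since p ≈ 0.4324 > α = 0.025, fail to reject H0; the evidence is not statistically significant.

t = -0.804, df = 17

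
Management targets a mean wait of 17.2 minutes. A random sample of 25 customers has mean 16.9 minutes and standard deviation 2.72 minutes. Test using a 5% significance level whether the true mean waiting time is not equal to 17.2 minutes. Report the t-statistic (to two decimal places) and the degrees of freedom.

t = -0.55, df = 24

H0: μ = 17.2; H1: μ ≠ 17.2 (one-sample t-test, two-sided).
t = (x̄ − μ₀)/(s/√n) = (16.9 − 17.2)/(2.72/√25) = -0.55
df = n − 1 = 24
Two-sided p-value ≈ 0.5864
Since p ≈ 0.5864 > α = 0.05, fail to reject H0; the data do not provide sufficient evidence against H0.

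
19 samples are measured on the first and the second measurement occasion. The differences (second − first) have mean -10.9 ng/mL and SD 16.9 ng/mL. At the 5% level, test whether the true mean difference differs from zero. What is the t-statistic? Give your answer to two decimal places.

H0: μ_d = 0; H1: μ_d ≠ 0 (paired t-test on the differences, two-sided).
t = d̄/(s_d/√n) = -10.9/(16.9/√19) = -2.81
df = n − 1 = 18
Two-sided p-value ≈ 0.012
Since p ≈ 0.012 < α = 0.05, reject H0; the data support H1.

-2.81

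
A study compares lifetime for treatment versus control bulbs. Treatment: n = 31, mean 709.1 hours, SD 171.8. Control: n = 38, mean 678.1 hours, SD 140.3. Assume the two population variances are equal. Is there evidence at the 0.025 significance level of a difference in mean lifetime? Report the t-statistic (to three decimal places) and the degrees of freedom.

t = 0.825, df = 67

Let group 1 = treatment, group 2 = control. H0: μ_1 = μ_2; H1: μ_1 ≠ μ_2 (two-sample pooled-variance t-test, two-sided).
s_p² = [(31−1)·171.8² + (38−1)·140.3²]/(31+38−2) = 24086.1
t = (709.1 − 678.1)/√[24086.1·(1/31 + 1/38)] = 0.825
df = n₁ + n₂ − 2 = 67
Two-sided p-value ≈ 0.4121
Since p ≈ 0.4121 > α = 0.025, fail to reject H0; the data do not provide sufficient evidence against H0.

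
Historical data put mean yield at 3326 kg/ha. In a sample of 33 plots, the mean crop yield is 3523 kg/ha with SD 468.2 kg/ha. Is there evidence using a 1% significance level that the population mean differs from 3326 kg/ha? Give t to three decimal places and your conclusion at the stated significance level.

t = 2.417; fail to reject H0

H0: μ = 3326; H1: μ ≠ 3326 (one-sample t-test, two-sided).
t = (x̄ − μ₀)/(s/√n) = (3523 − 3326)/(468.2/√33) = 2.417
df = n − 1 = 32
Two-sided p-value ≈ 0.022
Since p ≈ 0.022 > α = 0.01, fail to reject H0; the data do not provide sufficient evidence against H0.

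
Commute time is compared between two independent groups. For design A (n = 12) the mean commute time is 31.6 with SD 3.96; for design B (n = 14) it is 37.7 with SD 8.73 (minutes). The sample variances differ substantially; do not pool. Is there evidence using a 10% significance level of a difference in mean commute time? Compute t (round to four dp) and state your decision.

Let group 1 = design A, group 2 = design B. H0: μ_1 = μ_2; H1: μ_1 ≠ μ_2 (Welch's two-sample t-test, two-sided).
t = (x̄_1 − x̄_2)/√(s_1²/n_1 + s_2²/n_2) = (31.6 − 37.7)/√(3.96²/12 + 8.73²/14) = -2.3478
Welch–Satterthwaite df ≈ 18.72
Two-sided p-value ≈ 0.030
Since p ≈ 0.030 < α = 0.1, reject H0; the data support H1.

t = -2.3478; reject H0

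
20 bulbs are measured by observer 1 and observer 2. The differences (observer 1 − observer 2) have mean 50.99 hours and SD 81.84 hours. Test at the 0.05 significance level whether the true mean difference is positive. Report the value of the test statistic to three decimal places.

2.786

H0: μ_d = 0; H1: μ_d > 0 (paired t-test on the differences, right-tailed).
t = d̄/(s_d/√n) = 50.99/(81.84/√20) = 2.786
df = n − 1 = 19
p-value = P(T ≥ 2.786) ≈ 0.0059
Since p ≈ 0.0059 < α = 0.05, reject H0; the data support H1.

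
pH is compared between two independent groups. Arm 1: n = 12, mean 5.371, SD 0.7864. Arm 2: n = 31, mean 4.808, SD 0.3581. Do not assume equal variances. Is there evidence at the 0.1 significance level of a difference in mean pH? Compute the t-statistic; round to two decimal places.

2.39

Let group 1 = arm 1, group 2 = arm 2. H0: μ_1 = μ_2; H1: μ_1 ≠ μ_2 (Welch's two-sample t-test, two-sided).
t = (x̄_1 − x̄_2)/√(s_1²/n_1 + s_2²/n_2) = (5.371 − 4.808)/√(0.7864²/12 + 0.3581²/31) = 2.39
Welch–Satterthwaite df ≈ 12.81
Two-sided p-value ≈ 0.0332
Since p ≈ 0.0332 < α = 0.1, reject H0; the evidence is statistically significant.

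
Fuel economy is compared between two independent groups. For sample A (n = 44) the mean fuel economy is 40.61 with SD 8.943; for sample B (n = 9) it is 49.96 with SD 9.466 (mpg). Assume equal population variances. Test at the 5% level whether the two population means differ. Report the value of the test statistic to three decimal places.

-2.831

Let group 1 = sample A, group 2 = sample B. H0: μ_1 = μ_2; H1: μ_1 ≠ μ_2 (two-sample pooled-variance t-test, two-sided).
s_p² = [(44−1)·8.943² + (9−1)·9.466²]/(44+9−2) = 81.4875
t = (40.61 − 49.96)/√[81.4875·(1/44 + 1/9)] = -2.831
df = n₁ + n₂ − 2 = 51
Two-sided p-value ≈ 0.0066
Since p ≈ 0.0066 < α = 0.05, reject H0; the data support H1.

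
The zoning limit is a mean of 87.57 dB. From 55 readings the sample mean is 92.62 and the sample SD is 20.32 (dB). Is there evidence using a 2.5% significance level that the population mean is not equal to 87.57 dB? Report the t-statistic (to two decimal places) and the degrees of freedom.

t = 1.84, df = 54

H0: μ = 87.57; H1: μ ≠ 87.57 (one-sample t-test, two-sided).
t = (x̄ − μ₀)/(s/√n) = (92.62 − 87.57)/(20.32/√55) = 1.84
df = n − 1 = 54
Two-sided p-value ≈ 0.071
Since p ≈ 0.071 > α = 0.025, fail to reject H0; the data do not provide sufficient evidence against H0.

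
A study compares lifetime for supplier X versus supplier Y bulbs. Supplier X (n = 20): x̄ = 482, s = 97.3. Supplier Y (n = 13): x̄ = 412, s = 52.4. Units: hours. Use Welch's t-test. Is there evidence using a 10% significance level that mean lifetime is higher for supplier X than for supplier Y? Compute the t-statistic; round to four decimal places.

Let group 1 = supplier X, group 2 = supplier Y. H0: μ_1 = μ_2; H1: μ_1 > μ_2 (Welch's two-sample t-test, right-tailed).
t = (x̄_1 − x̄_2)/√(s_1²/n_1 + s_2²/n_2) = (482 − 412)/√(97.3²/20 + 52.4²/13) = 2.6754
Welch–Satterthwaite df ≈ 30.21
p-value = P(T ≥ 2.6754) ≈ 0.006
Since p ≈ 0.006 < α = 0.1, reject H0; the evidence is statistically significant.

2.6754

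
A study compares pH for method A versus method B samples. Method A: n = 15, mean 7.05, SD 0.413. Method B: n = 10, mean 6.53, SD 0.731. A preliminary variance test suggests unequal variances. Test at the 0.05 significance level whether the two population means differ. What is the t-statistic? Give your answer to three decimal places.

Let group 1 = method A, group 2 = method B. H0: μ_1 = μ_2; H1: μ_1 ≠ μ_2 (Welch's two-sample t-test, two-sided).
t = (x̄_1 − x̄_2)/√(s_1²/n_1 + s_2²/n_2) = (7.05 − 6.53)/√(0.413²/15 + 0.731²/10) = 2.043
Welch–Satterthwaite df ≈ 12.86
Two-sided p-value ≈ 0.0621
Since p ≈ 0.0621 > α = 0.05, fail to reject H0; the evidence is not statistically significant.

2.043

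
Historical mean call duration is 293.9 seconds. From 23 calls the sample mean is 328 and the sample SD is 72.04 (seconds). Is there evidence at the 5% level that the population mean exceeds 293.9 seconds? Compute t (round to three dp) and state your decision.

t = 2.270; reject H0

H0: μ = 293.9; H1: μ > 293.9 (one-sample t-test, right-tailed).
t = (x̄ − μ₀)/(s/√n) = (328 − 293.9)/(72.04/√23) = 2.270
df = n − 1 = 22
p-value = P(T ≥ 2.270) ≈ 0.0167
Since p ≈ 0.0167 < α = 0.05, reject H0; the data support H1.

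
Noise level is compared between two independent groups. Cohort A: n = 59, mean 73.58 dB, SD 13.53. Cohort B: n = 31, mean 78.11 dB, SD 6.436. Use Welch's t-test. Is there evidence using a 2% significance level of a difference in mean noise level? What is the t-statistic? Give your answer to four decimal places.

-2.1501

Let group 1 = cohort A, group 2 = cohort B. H0: μ_1 = μ_2; H1: μ_1 ≠ μ_2 (Welch's two-sample t-test, two-sided).
t = (x̄_1 − x̄_2)/√(s_1²/n_1 + s_2²/n_2) = (73.58 − 78.11)/√(13.53²/59 + 6.436²/31) = -2.1501
Welch–Satterthwaite df ≈ 87.38
Two-sided p-value ≈ 0.034
Since p ≈ 0.034 > α = 0.02, fail to reject H0; the data do not provide sufficient evidence against H0.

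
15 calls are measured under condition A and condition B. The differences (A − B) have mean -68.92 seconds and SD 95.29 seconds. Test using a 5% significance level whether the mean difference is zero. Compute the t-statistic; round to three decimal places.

-2.801

H0: μ_d = 0; H1: μ_d ≠ 0 (paired t-test on the differences, two-sided).
t = d̄/(s_d/√n) = -68.92/(95.29/√15) = -2.801
df = n − 1 = 14
Two-sided p-value ≈ 0.014
Since p ≈ 0.014 < α = 0.05, reject H0; the evidence is statistically significant.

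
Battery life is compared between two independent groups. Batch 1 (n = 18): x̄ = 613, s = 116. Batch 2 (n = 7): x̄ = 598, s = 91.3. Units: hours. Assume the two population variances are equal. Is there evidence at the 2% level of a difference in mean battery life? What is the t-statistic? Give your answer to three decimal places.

Let group 1 = batch 1, group 2 = batch 2. H0: μ_1 = μ_2; H1: μ_1 ≠ μ_2 (two-sample pooled-variance t-test, two-sided).
s_p² = [(18−1)·116² + (7−1)·91.3²]/(18+7−2) = 12120.3
t = (613 − 598)/√[12120.3·(1/18 + 1/7)] = 0.306
df = n₁ + n₂ − 2 = 23
Two-sided p-value ≈ 0.762
Since p ≈ 0.762 > α = 0.02, fail to reject H0; the data do not provide sufficient evidence against H0.

0.306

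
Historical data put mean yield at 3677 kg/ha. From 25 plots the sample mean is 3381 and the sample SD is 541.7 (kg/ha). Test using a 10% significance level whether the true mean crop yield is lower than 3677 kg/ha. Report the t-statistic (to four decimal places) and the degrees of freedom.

H0: μ = 3677; H1: μ < 3677 (one-sample t-test, left-tailed).
t = (x̄ − μ₀)/(s/√n) = (3381 − 3677)/(541.7/√25) = -2.7321
df = n − 1 = 24
p-value = P(T ≤ -2.7321) ≈ 0.0058
Since p ≈ 0.0058 < α = 0.1, reject H0; the data support H1.

t = -2.7321, df = 24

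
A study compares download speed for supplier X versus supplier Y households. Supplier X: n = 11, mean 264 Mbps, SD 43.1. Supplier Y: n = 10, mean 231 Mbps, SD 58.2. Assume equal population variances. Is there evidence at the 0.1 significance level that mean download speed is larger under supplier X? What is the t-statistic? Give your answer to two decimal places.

Let group 1 = supplier X, group 2 = supplier Y. H0: μ_1 = μ_2; H1: μ_1 > μ_2 (two-sample pooled-variance t-test, right-tailed).
s_p² = [(11−1)·43.1² + (10−1)·58.2²]/(11+10−2) = 2582.17
t = (264 − 231)/√[2582.17·(1/11 + 1/10)] = 1.49
df = n₁ + n₂ − 2 = 19
p-value = P(T ≥ 1.49) ≈ 0.0768
Since p ≈ 0.0768 < α = 0.1, reject H0; the evidence is statistically significant.

1.49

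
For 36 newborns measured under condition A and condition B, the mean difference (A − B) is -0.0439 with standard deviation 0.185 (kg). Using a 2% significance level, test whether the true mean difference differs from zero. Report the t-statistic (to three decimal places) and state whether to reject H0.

t = -1.424; fail to reject H0

H0: μ_d = 0; H1: μ_d ≠ 0 (paired t-test on the differences, two-sided).
t = d̄/(s_d/√n) = -0.0439/(0.185/√36) = -1.424
df = n − 1 = 35
Two-sided p-value ≈ 0.163
Since p ≈ 0.163 > α = 0.02, fail to reject H0; the evidence is not statistically significant.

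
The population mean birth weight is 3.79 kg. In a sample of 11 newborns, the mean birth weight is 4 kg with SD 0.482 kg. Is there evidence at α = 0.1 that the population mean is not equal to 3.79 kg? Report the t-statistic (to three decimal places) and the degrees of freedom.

t = 1.445, df = 10

H0: μ = 3.79; H1: μ ≠ 3.79 (one-sample t-test, two-sided).
t = (x̄ − μ₀)/(s/√n) = (4 − 3.79)/(0.482/√11) = 1.445
df = n − 1 = 10
Two-sided p-value ≈ 0.1791
Since p ≈ 0.1791 > α = 0.1, fail to reject H0; the evidence is not statistically significant.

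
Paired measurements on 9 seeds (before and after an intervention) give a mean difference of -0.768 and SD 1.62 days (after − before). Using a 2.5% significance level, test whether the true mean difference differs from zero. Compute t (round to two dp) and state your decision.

H0: μ_d = 0; H1: μ_d ≠ 0 (paired t-test on the differences, two-sided).
t = d̄/(s_d/√n) = -0.768/(1.62/√9) = -1.42
df = n − 1 = 8
Two-sided p-value ≈ 0.1928
Since p ≈ 0.1928 > α = 0.025, fail to reject H0; the data do not provide sufficient evidence against H0.

t = -1.42; fail to reject H0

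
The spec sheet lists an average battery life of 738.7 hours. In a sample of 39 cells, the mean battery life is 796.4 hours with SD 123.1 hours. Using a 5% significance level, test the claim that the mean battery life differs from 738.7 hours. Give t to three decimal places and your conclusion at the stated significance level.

t = 2.927; reject H0

H0: μ = 738.7; H1: μ ≠ 738.7 (one-sample t-test, two-sided).
t = (x̄ − μ₀)/(s/√n) = (796.4 − 738.7)/(123.1/√39) = 2.927
df = n − 1 = 38
Two-sided p-value ≈ 0.006
Since p ≈ 0.006 < α = 0.05, reject H0; the evidence is statistically significant.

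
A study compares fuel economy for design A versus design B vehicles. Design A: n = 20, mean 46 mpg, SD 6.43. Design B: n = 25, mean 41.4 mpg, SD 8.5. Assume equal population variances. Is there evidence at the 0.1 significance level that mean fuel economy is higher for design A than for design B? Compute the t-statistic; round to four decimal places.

2.0031

Let group 1 = design A, group 2 = design B. H0: μ_1 = μ_2; H1: μ_1 > μ_2 (two-sample pooled-variance t-test, right-tailed).
s_p² = [(20−1)·6.43² + (25−1)·8.5²]/(20+25−2) = 58.5943
t = (46 − 41.4)/√[58.5943·(1/20 + 1/25)] = 2.0031
df = n₁ + n₂ − 2 = 43
p-value = P(T ≥ 2.0031) ≈ 0.0257
Since p ≈ 0.0257 < α = 0.1, reject H0; the evidence is statistically significant.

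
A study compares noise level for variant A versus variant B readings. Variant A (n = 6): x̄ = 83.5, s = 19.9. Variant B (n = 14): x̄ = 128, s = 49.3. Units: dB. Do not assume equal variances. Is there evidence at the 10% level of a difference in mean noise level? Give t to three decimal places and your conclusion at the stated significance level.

Let group 1 = variant A, group 2 = variant B. H0: μ_1 = μ_2; H1: μ_1 ≠ μ_2 (Welch's two-sample t-test, two-sided).
t = (x̄_1 − x̄_2)/√(s_1²/n_1 + s_2²/n_2) = (83.5 − 128)/√(19.9²/6 + 49.3²/14) = -2.875
Welch–Satterthwaite df ≈ 18.00
Two-sided p-value ≈ 0.010
Since p ≈ 0.010 < α = 0.1, reject H0; the data support H1.

t = -2.875; reject H0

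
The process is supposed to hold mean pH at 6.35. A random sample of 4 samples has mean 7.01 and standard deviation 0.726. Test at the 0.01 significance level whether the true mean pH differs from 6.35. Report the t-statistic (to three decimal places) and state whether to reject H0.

H0: μ = 6.35; H1: μ ≠ 6.35 (one-sample t-test, two-sided).
t = (x̄ − μ₀)/(s/√n) = (7.01 − 6.35)/(0.726/√4) = 1.818
df = n − 1 = 3
Two-sided p-value ≈ 0.167
Since p ≈ 0.167 > α = 0.01, fail to reject H0; the data do not provide sufficient evidence against H0.

t = 1.818; fail to reject H0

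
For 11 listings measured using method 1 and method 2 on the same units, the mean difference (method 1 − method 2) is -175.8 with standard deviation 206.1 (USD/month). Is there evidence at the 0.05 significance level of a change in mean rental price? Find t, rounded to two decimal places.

-2.83

H0: μ_d = 0; H1: μ_d ≠ 0 (paired t-test on the differences, two-sided).
t = d̄/(s_d/√n) = -175.8/(206.1/√11) = -2.83
df = n − 1 = 10
Two-sided p-value ≈ 0.018
Since p ≈ 0.018 < α = 0.05, reject H0; the evidence is statistically significant.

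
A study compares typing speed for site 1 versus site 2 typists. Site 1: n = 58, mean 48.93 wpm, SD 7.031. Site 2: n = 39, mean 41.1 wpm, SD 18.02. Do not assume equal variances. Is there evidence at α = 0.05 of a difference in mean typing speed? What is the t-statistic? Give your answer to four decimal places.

Let group 1 = site 1, group 2 = site 2. H0: μ_1 = μ_2; H1: μ_1 ≠ μ_2 (Welch's two-sample t-test, two-sided).
t = (x̄_1 − x̄_2)/√(s_1²/n_1 + s_2²/n_2) = (48.93 − 41.1)/√(7.031²/58 + 18.02²/39) = 2.5845
Welch–Satterthwaite df ≈ 45.86
Two-sided p-value ≈ 0.0130
Since p ≈ 0.0130 < α = 0.05, reject H0; the evidence is statistically significant.

2.5845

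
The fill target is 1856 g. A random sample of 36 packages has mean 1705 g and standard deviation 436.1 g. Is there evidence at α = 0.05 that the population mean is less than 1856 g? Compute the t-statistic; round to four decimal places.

H0: μ = 1856; H1: μ < 1856 (one-sample t-test, left-tailed).
t = (x̄ − μ₀)/(s/√n) = (1705 − 1856)/(436.1/√36) = -2.0775
df = n − 1 = 35
p-value = P(T ≤ -2.0775) ≈ 0.0226
Since p ≈ 0.0226 < α = 0.05, reject H0; the evidence is statistically significant.

-2.0775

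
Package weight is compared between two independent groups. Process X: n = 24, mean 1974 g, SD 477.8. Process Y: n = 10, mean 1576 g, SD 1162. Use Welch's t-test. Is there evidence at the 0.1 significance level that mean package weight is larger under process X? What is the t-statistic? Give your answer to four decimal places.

Let group 1 = process X, group 2 = process Y. H0: μ_1 = μ_2; H1: μ_1 > μ_2 (Welch's two-sample t-test, right-tailed).
t = (x̄_1 − x̄_2)/√(s_1²/n_1 + s_2²/n_2) = (1974 − 1576)/√(477.8²/24 + 1162²/10) = 1.0469
Welch–Satterthwaite df ≈ 10.29
p-value = P(T ≥ 1.0469) ≈ 0.1596
Since p ≈ 0.1596 > α = 0.1, fail to reject H0; the data do not provide sufficient evidence against H0.

1.0469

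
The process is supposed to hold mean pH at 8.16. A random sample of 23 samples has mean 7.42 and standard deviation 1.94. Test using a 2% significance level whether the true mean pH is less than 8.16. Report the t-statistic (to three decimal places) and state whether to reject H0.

H0: μ = 8.16; H1: μ < 8.16 (one-sample t-test, left-tailed).
t = (x̄ − μ₀)/(s/√n) = (7.42 − 8.16)/(1.94/√23) = -1.829
df = n − 1 = 22
p-value = P(T ≤ -1.829) ≈ 0.040
Since p ≈ 0.040 > α = 0.02, fail to reject H0; the evidence is not statistically significant.

t = -1.829; fail to reject H0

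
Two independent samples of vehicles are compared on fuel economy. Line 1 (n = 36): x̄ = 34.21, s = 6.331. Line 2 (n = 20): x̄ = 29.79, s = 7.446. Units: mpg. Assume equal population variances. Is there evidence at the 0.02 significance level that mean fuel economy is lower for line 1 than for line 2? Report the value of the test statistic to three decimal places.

Let group 1 = line 1, group 2 = line 2. H0: μ_1 = μ_2; H1: μ_1 < μ_2 (two-sample pooled-variance t-test, left-tailed).
s_p² = [(36−1)·6.331² + (20−1)·7.446²]/(36+20−2) = 45.4865
t = (34.21 − 29.79)/√[45.4865·(1/36 + 1/20)] = 2.350
df = n₁ + n₂ − 2 = 54
p-value = P(T ≤ 2.350) ≈ 0.9888
Since p ≈ 0.9888 > α = 0.02, fail to reject H0; the evidence is not statistically significant.

2.350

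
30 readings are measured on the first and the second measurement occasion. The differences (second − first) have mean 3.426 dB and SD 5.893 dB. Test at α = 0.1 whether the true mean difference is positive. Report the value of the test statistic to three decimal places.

H0: μ_d = 0; H1: μ_d > 0 (paired t-test on the differences, right-tailed).
t = d̄/(s_d/√n) = 3.426/(5.893/√30) = 3.184
df = n − 1 = 29
p-value = P(T ≥ 3.184) ≈ 0.002
Since p ≈ 0.002 < α = 0.1, reject H0; the evidence is statistically significant.

3.184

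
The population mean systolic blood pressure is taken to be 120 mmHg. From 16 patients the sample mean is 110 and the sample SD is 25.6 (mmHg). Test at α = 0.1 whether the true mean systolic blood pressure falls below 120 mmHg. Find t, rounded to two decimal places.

-1.56

H0: μ = 120; H1: μ < 120 (one-sample t-test, left-tailed).
t = (x̄ − μ₀)/(s/√n) = (110 − 120)/(25.6/√16) = -1.56
df = n − 1 = 15
p-value = P(T ≤ -1.56) ≈ 0.0695
Since p ≈ 0.0695 < α = 0.1, reject H0; the data support H1.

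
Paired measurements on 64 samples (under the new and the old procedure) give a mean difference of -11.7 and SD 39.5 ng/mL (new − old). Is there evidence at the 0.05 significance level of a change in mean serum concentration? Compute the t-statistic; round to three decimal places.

H0: μ_d = 0; H1: μ_d ≠ 0 (paired t-test on the differences, two-sided).
t = d̄/(s_d/√n) = -11.7/(39.5/√64) = -2.370
df = n − 1 = 63
Two-sided p-value ≈ 0.0209
Since p ≈ 0.0209 < α = 0.05, reject H0; the data support H1.

-2.370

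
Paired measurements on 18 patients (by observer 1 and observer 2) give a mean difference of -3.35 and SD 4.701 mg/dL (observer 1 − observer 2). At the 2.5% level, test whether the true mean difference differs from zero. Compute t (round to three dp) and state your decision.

t = -3.023; reject H0

H0: μ_d = 0; H1: μ_d ≠ 0 (paired t-test on the differences, two-sided).
t = d̄/(s_d/√n) = -3.35/(4.701/√18) = -3.023
df = n − 1 = 17
Two-sided p-value ≈ 0.0077
Since p ≈ 0.0077 < α = 0.025, reject H0; the data support H1.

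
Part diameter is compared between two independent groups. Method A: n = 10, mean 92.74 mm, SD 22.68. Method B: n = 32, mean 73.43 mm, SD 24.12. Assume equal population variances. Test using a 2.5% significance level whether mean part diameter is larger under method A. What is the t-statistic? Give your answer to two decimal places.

Let group 1 = method A, group 2 = method B. H0: μ_1 = μ_2; H1: μ_1 > μ_2 (two-sample pooled-variance t-test, right-tailed).
s_p² = [(10−1)·22.68² + (32−1)·24.12²]/(10+32−2) = 566.611
t = (92.74 − 73.43)/√[566.611·(1/10 + 1/32)] = 2.24
df = n₁ + n₂ − 2 = 40
p-value = P(T ≥ 2.24) ≈ 0.015
Since p ≈ 0.015 < α = 0.025, reject H0; the data support H1.

2.24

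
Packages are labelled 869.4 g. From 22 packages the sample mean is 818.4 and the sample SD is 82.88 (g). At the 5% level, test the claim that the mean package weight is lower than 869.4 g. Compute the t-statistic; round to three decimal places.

H0: μ = 869.4; H1: μ < 869.4 (one-sample t-test, left-tailed).
t = (x̄ − μ₀)/(s/√n) = (818.4 − 869.4)/(82.88/√22) = -2.886
df = n − 1 = 21
p-value = P(T ≤ -2.886) ≈ 0.0044
Since p ≈ 0.0044 < α = 0.05, reject H0; the data support H1.

-2.886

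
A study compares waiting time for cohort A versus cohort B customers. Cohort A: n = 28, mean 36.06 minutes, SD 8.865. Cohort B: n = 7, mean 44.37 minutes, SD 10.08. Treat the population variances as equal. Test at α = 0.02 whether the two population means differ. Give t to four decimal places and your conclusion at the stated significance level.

Let group 1 = cohort A, group 2 = cohort B. H0: μ_1 = μ_2; H1: μ_1 ≠ μ_2 (two-sample pooled-variance t-test, two-sided).
s_p² = [(28−1)·8.865² + (7−1)·10.08²]/(28+7−2) = 82.7733
t = (36.06 − 44.37)/√[82.7733·(1/28 + 1/7)] = -2.1615
df = n₁ + n₂ − 2 = 33
Two-sided p-value ≈ 0.038
Since p ≈ 0.038 > α = 0.02, fail to reject H0; the data do not provide sufficient evidence against H0.

t = -2.1615; fail to reject H0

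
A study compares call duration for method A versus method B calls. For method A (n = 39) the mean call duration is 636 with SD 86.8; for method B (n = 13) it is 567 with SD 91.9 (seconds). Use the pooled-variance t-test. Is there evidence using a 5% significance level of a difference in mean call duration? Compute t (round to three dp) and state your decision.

Let group 1 = method A, group 2 = method B. H0: μ_1 = μ_2; H1: μ_1 ≠ μ_2 (two-sample pooled-variance t-test, two-sided).
s_p² = [(39−1)·86.8² + (13−1)·91.9²]/(39+13−2) = 7752.97
t = (636 − 567)/√[7752.97·(1/39 + 1/13)] = 2.447
df = n₁ + n₂ − 2 = 50
Two-sided p-value ≈ 0.0180
Since p ≈ 0.0180 < α = 0.05, reject H0; the evidence is statistically significant.

t = 2.447; reject H0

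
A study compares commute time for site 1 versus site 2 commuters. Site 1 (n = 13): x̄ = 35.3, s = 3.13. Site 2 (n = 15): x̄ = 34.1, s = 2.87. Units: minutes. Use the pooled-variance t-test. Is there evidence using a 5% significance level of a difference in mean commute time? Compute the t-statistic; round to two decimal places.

1.06

Let group 1 = site 1, group 2 = site 2. H0: μ_1 = μ_2; H1: μ_1 ≠ μ_2 (two-sample pooled-variance t-test, two-sided).
s_p² = [(13−1)·3.13² + (15−1)·2.87²]/(13+15−2) = 8.9569
t = (35.3 − 34.1)/√[8.9569·(1/13 + 1/15)] = 1.06
df = n₁ + n₂ − 2 = 26
Two-sided p-value ≈ 0.300
Since p ≈ 0.300 > α = 0.05, fail to reject H0; the data do not provide sufficient evidence against H0.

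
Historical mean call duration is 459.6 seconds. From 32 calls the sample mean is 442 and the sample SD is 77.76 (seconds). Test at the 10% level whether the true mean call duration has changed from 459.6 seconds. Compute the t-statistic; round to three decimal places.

H0: μ = 459.6; H1: μ ≠ 459.6 (one-sample t-test, two-sided).
t = (x̄ − μ₀)/(s/√n) = (442 − 459.6)/(77.76/√32) = -1.280
df = n − 1 = 31
Two-sided p-value ≈ 0.210
Since p ≈ 0.210 > α = 0.1, fail to reject H0; the data do not provide sufficient evidence against H0.

-1.280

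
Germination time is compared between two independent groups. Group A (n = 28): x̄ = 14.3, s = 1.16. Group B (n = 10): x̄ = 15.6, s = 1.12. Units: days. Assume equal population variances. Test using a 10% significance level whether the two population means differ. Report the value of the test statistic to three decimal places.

-3.068

Let group 1 = group A, group 2 = group B. H0: μ_1 = μ_2; H1: μ_1 ≠ μ_2 (two-sample pooled-variance t-test, two-sided).
s_p² = [(28−1)·1.16² + (10−1)·1.12²]/(28+10−2) = 1.3228
t = (14.3 − 15.6)/√[1.3228·(1/28 + 1/10)] = -3.068
df = n₁ + n₂ − 2 = 36
Two-sided p-value ≈ 0.0041
Since p ≈ 0.0041 < α = 0.1, reject H0; the data support H1.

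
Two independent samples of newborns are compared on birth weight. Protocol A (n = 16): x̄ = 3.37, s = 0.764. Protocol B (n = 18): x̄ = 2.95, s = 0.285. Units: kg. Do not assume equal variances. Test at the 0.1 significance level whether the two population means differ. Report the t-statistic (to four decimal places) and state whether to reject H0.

Let group 1 = protocol A, group 2 = protocol B. H0: μ_1 = μ_2; H1: μ_1 ≠ μ_2 (Welch's two-sample t-test, two-sided).
t = (x̄_1 − x̄_2)/√(s_1²/n_1 + s_2²/n_2) = (3.37 − 2.95)/√(0.764²/16 + 0.285²/18) = 2.0744
Welch–Satterthwaite df ≈ 18.69
Two-sided p-value ≈ 0.0521
Since p ≈ 0.0521 < α = 0.1, reject H0; the evidence is statistically significant.

t = 2.0744; reject H0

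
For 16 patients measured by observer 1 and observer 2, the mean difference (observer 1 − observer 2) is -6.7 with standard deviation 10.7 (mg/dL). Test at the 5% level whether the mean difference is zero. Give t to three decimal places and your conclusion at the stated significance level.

t = -2.505; reject H0

H0: μ_d = 0; H1: μ_d ≠ 0 (paired t-test on the differences, two-sided).
t = d̄/(s_d/√n) = -6.7/(10.7/√16) = -2.505
df = n − 1 = 15
Two-sided p-value ≈ 0.024
Since p ≈ 0.024 < α = 0.05, reject H0; the evidence is statistically significant.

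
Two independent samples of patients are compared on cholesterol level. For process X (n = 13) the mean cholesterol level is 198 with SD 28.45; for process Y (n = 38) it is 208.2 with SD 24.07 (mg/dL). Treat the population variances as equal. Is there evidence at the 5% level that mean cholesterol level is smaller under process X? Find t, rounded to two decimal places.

Let group 1 = process X, group 2 = process Y. H0: μ_1 = μ_2; H1: μ_1 < μ_2 (two-sample pooled-variance t-test, left-tailed).
s_p² = [(13−1)·28.45² + (38−1)·24.07²]/(13+38−2) = 635.701
t = (198 − 208.2)/√[635.701·(1/13 + 1/38)] = -1.26
df = n₁ + n₂ − 2 = 49
p-value = P(T ≤ -1.26) ≈ 0.1070
Since p ≈ 0.1070 > α = 0.05, fail to reject H0; the data do not provide sufficient evidence against H0.

-1.26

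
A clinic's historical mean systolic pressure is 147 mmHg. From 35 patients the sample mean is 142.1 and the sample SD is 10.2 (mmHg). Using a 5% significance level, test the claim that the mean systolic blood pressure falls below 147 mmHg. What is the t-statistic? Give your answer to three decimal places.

H0: μ = 147; H1: μ < 147 (one-sample t-test, left-tailed).
t = (x̄ − μ₀)/(s/√n) = (142.1 − 147)/(10.2/√35) = -2.842
df = n − 1 = 34
p-value = P(T ≤ -2.842) ≈ 0.004
Since p ≈ 0.004 < α = 0.05, reject H0; the evidence is statistically significant.

-2.842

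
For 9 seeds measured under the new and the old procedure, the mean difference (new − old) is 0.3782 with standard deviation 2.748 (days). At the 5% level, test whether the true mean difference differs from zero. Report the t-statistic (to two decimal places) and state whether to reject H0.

t = 0.41; fail to reject H0

H0: μ_d = 0; H1: μ_d ≠ 0 (paired t-test on the differences, two-sided).
t = d̄/(s_d/√n) = 0.3782/(2.748/√9) = 0.41
df = n − 1 = 8
Two-sided p-value ≈ 0.691
Since p ≈ 0.691 > α = 0.05, fail to reject H0; the data do not provide sufficient evidence against H0.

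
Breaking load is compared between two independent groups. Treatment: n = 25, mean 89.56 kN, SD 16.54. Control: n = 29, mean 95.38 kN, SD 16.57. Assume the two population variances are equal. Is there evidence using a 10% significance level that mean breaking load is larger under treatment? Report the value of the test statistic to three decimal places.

Let group 1 = treatment, group 2 = control. H0: μ_1 = μ_2; H1: μ_1 > μ_2 (two-sample pooled-variance t-test, right-tailed).
s_p² = [(25−1)·16.54² + (29−1)·16.57²]/(25+29−2) = 274.106
t = (89.56 − 95.38)/√[274.106·(1/25 + 1/29)] = -1.288
df = n₁ + n₂ − 2 = 52
p-value = P(T ≥ -1.288) ≈ 0.8983
Since p ≈ 0.8983 > α = 0.1, fail to reject H0; the data do not provide sufficient evidence against H0.

-1.288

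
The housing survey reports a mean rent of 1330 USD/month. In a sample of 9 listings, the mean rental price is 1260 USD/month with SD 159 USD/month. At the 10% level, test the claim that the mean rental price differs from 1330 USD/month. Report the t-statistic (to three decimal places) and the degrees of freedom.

H0: μ = 1330; H1: μ ≠ 1330 (one-sample t-test, two-sided).
t = (x̄ − μ₀)/(s/√n) = (1260 − 1330)/(159/√9) = -1.321
df = n − 1 = 8
Two-sided p-value ≈ 0.223
Since p ≈ 0.223 > α = 0.1, fail to reject H0; the evidence is not statistically significant.

t = -1.321, df = 8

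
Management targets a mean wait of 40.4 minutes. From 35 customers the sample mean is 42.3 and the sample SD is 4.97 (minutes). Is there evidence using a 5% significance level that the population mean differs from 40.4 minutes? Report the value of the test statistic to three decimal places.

2.262

H0: μ = 40.4; H1: μ ≠ 40.4 (one-sample t-test, two-sided).
t = (x̄ − μ₀)/(s/√n) = (42.3 − 40.4)/(4.97/√35) = 2.262
df = n − 1 = 34
Two-sided p-value ≈ 0.0302
Since p ≈ 0.0302 < α = 0.05, reject H0; the evidence is statistically significant.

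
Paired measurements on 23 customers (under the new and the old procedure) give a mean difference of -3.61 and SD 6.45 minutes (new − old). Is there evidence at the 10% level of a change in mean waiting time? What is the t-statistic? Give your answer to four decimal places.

H0: μ_d = 0; H1: μ_d ≠ 0 (paired t-test on the differences, two-sided).
t = d̄/(s_d/√n) = -3.61/(6.45/√23) = -2.6842
df = n − 1 = 22
Two-sided p-value ≈ 0.0136
Since p ≈ 0.0136 < α = 0.1, reject H0; the data support H1.

-2.6842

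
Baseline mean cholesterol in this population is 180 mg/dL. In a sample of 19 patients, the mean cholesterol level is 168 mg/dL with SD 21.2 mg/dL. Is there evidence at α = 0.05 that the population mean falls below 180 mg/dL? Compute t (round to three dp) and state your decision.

t = -2.467; reject H0

H0: μ = 180; H1: μ < 180 (one-sample t-test, left-tailed).
t = (x̄ − μ₀)/(s/√n) = (168 − 180)/(21.2/√19) = -2.467
df = n − 1 = 18
p-value = P(T ≤ -2.467) ≈ 0.0119
Since p ≈ 0.0119 < α = 0.05, reject H0; the evidence is statistically significant.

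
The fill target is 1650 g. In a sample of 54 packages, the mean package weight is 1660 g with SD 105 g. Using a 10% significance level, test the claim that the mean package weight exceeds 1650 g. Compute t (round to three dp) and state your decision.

t = 0.700; fail to reject H0

H0: μ = 1650; H1: μ > 1650 (one-sample t-test, right-tailed).
t = (x̄ − μ₀)/(s/√n) = (1660 − 1650)/(105/√54) = 0.700
df = n − 1 = 53
p-value = P(T ≥ 0.700) ≈ 0.2435
Since p ≈ 0.2435 > α = 0.1, fail to reject H0; the evidence is not statistically significant.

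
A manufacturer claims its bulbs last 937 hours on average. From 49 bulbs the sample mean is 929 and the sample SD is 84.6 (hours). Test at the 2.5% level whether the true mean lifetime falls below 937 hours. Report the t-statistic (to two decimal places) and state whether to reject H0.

H0: μ = 937; H1: μ < 937 (one-sample t-test, left-tailed).
t = (x̄ − μ₀)/(s/√n) = (929 − 937)/(84.6/√49) = -0.66
df = n − 1 = 48
p-value = P(T ≤ -0.66) ≈ 0.2556
Since p ≈ 0.2556 > α = 0.025, fail to reject H0; the data do not provide sufficient evidence against H0.

t = -0.66; fail to reject H0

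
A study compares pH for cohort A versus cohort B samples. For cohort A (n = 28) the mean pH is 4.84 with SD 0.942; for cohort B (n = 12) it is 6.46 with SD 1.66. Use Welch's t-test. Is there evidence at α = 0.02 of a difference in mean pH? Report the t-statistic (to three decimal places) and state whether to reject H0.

Let group 1 = cohort A, group 2 = cohort B. H0: μ_1 = μ_2; H1: μ_1 ≠ μ_2 (Welch's two-sample t-test, two-sided).
t = (x̄_1 − x̄_2)/√(s_1²/n_1 + s_2²/n_2) = (4.84 − 6.46)/√(0.942²/28 + 1.66²/12) = -3.169
Welch–Satterthwaite df ≈ 14.14
Two-sided p-value ≈ 0.0068
Since p ≈ 0.0068 < α = 0.02, reject H0; the evidence is statistically significant.

t = -3.169; reject H0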